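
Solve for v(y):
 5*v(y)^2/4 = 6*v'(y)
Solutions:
 v(y) = -24/(C1 + 5*y)


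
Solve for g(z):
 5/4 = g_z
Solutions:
 g(z) = C1 + 5*z/4


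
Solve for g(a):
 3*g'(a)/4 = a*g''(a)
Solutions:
 g(a) = C1 + C2*a^(7/4)


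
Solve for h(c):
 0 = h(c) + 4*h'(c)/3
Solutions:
 h(c) = C1*exp(-3*c/4)


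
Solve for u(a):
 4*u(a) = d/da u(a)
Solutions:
 u(a) = C1*exp(4*a)


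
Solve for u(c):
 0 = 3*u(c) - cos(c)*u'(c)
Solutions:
 u(c) = C1*(sin(c) + 1)^(3/2)/(sin(c) - 1)^(3/2)


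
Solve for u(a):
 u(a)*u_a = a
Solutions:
 u(a) = -sqrt(C1 + a^2)
 u(a) = sqrt(C1 + a^2)


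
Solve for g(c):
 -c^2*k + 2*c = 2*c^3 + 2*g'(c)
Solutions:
 g(c) = C1 - c^4/4 - c^3*k/6 + c^2/2


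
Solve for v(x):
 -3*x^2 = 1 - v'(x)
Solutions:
 v(x) = C1 + x^3 + x


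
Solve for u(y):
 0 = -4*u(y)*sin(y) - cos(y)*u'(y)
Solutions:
 u(y) = C1*cos(y)^4


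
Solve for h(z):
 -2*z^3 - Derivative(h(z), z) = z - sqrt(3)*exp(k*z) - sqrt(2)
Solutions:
 h(z) = C1 - z^4/2 - z^2/2 + sqrt(2)*z + sqrt(3)*exp(k*z)/k


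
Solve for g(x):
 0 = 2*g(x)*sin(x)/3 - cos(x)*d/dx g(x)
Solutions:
 g(x) = C1/cos(x)^(2/3)


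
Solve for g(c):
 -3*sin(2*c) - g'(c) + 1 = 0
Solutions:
 g(c) = C1 + c + 3*cos(2*c)/2


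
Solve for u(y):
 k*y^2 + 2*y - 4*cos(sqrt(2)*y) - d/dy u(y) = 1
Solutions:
 u(y) = C1 + k*y^3/3 + y^2 - y - 2*sqrt(2)*sin(sqrt(2)*y)


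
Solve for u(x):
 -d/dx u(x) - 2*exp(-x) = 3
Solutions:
 u(x) = C1 - 3*x + 2*exp(-x)


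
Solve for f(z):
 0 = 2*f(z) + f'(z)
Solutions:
 f(z) = C1*exp(-2*z)


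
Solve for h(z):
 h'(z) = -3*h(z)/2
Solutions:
 h(z) = C1*exp(-3*z/2)


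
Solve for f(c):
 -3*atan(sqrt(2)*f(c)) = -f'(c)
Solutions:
 Integral(1/atan(sqrt(2)*_y), (_y, f(c))) = C1 + 3*c


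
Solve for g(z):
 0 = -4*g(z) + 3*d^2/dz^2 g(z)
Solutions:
 g(z) = C1*exp(-2*sqrt(3)*z/3) + C2*exp(2*sqrt(3)*z/3)


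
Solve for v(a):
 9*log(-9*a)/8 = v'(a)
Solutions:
 v(a) = C1 + 9*a*log(-a)/8 + 9*a*(-1 + 2*log(3))/8


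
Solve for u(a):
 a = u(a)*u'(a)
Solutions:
 u(a) = -sqrt(C1 + a^2)
 u(a) = sqrt(C1 + a^2)


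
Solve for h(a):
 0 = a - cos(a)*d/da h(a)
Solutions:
 h(a) = C1 + Integral(a/cos(a), a)


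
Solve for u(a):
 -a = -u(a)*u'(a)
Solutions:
 u(a) = -sqrt(C1 + a^2)
 u(a) = sqrt(C1 + a^2)


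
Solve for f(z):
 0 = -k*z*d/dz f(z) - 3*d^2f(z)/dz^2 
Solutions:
 f(z) = Piecewise((-sqrt(6)*sqrt(pi)*C1*erf(sqrt(6)*sqrt(k)*z/6)/(2*sqrt(k)) - C2, (k > 0) | (k < 0)), (-C1*z - C2, True))


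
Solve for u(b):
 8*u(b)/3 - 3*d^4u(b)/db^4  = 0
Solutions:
 u(b) = C1*exp(-2^(3/4)*sqrt(3)*b/3) + C2*exp(2^(3/4)*sqrt(3)*b/3) + C3*sin(2^(3/4)*sqrt(3)*b/3) + C4*cos(2^(3/4)*sqrt(3)*b/3)


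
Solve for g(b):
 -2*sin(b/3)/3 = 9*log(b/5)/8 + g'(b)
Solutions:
 g(b) = C1 - 9*b*log(b)/8 + 9*b/8 + 9*b*log(5)/8 + 2*cos(b/3)


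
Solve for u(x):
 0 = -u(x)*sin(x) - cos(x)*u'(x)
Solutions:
 u(x) = C1*cos(x)


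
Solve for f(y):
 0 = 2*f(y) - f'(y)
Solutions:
 f(y) = C1*exp(2*y)


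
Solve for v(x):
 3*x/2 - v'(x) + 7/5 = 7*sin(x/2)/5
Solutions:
 v(x) = C1 + 3*x^2/4 + 7*x/5 + 14*cos(x/2)/5


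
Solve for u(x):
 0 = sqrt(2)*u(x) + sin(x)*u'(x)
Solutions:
 u(x) = C1*(cos(x) + 1)^(sqrt(2)/2)/(cos(x) - 1)^(sqrt(2)/2)


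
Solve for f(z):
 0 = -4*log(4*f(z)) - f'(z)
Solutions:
 Integral(1/(log(_y) + 2*log(2)), (_y, f(z)))/4 = C1 - z


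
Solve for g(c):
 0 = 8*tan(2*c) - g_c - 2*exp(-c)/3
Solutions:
 g(c) = C1 + 2*log(tan(2*c)^2 + 1) + 2*exp(-c)/3


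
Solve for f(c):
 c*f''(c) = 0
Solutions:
 f(c) = C1 + C2*c


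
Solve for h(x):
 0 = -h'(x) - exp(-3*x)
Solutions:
 h(x) = C1 + exp(-3*x)/3


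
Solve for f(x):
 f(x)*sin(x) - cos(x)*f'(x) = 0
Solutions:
 f(x) = C1/cos(x)


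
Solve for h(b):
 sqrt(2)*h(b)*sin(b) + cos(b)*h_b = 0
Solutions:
 h(b) = C1*cos(b)^(sqrt(2))


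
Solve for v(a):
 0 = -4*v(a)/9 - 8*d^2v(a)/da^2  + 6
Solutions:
 v(a) = C1*sin(sqrt(2)*a/6) + C2*cos(sqrt(2)*a/6) + 27/2


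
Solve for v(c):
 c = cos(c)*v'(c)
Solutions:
 v(c) = C1 + Integral(c/cos(c), c)


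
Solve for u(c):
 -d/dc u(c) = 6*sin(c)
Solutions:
 u(c) = C1 + 6*cos(c)


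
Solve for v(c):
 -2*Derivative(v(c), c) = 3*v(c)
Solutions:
 v(c) = C1*exp(-3*c/2)


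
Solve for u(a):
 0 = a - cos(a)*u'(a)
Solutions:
 u(a) = C1 + Integral(a/cos(a), a)


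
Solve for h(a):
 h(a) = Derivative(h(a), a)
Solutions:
 h(a) = C1*exp(a)


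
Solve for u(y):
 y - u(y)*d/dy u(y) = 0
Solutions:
 u(y) = -sqrt(C1 + y^2)
 u(y) = sqrt(C1 + y^2)


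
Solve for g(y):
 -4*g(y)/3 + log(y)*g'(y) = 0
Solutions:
 g(y) = C1*exp(4*li(y)/3)


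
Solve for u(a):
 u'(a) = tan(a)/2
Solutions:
 u(a) = C1 - log(cos(a))/2


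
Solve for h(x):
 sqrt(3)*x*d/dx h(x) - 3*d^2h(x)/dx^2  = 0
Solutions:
 h(x) = C1 + C2*erfi(sqrt(2)*3^(3/4)*x/6)


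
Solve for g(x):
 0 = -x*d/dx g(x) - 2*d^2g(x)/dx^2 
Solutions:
 g(x) = C1 + C2*erf(x/2)


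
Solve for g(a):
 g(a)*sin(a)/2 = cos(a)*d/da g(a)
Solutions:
 g(a) = C1/sqrt(cos(a))


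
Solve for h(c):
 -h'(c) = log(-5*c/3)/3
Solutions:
 h(c) = C1 - c*log(-c)/3 + c*(-log(5) + 1 + log(3))/3


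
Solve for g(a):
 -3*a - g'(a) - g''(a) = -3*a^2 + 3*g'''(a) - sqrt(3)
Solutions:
 g(a) = C1 + a^3 - 9*a^2/2 - 9*a + sqrt(3)*a + (C2*sin(sqrt(11)*a/6) + C3*cos(sqrt(11)*a/6))*exp(-a/6)


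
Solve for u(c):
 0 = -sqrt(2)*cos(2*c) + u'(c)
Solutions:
 u(c) = C1 + sqrt(2)*sin(2*c)/2


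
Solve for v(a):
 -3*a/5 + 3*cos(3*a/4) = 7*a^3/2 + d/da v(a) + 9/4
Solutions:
 v(a) = C1 - 7*a^4/8 - 3*a^2/10 - 9*a/4 + 4*sin(3*a/4)


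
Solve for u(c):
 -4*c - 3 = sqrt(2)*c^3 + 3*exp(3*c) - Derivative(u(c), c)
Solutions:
 u(c) = C1 + sqrt(2)*c^4/4 + 2*c^2 + 3*c + exp(3*c)


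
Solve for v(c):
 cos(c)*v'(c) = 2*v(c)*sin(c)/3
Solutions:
 v(c) = C1/cos(c)^(2/3)


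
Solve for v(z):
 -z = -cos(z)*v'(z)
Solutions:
 v(z) = C1 + Integral(z/cos(z), z)


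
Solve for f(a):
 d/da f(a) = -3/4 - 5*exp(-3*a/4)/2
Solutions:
 f(a) = C1 - 3*a/4 + 10*exp(-3*a/4)/3


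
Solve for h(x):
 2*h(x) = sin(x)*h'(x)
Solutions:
 h(x) = C1*(cos(x) - 1)/(cos(x) + 1)


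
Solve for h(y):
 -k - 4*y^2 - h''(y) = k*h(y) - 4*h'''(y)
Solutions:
 h(y) = C1*exp(y*(-(-216*k + sqrt((216*k + 1)^2 - 1) - 1)^(1/3) + 1 - 1/(-216*k + sqrt((216*k + 1)^2 - 1) - 1)^(1/3))/12) + C2*exp(y*((-216*k + sqrt((216*k + 1)^2 - 1) - 1)^(1/3) - sqrt(3)*I*(-216*k + sqrt((216*k + 1)^2 - 1) - 1)^(1/3) + 2 - 4/((-1 + sqrt(3)*I)*(-216*k + sqrt((216*k + 1)^2 - 1) - 1)^(1/3)))/24) + C3*exp(y*((-216*k + sqrt((216*k + 1)^2 - 1) - 1)^(1/3) + sqrt(3)*I*(-216*k + sqrt((216*k + 1)^2 - 1) - 1)^(1/3) + 2 + 4/((1 + sqrt(3)*I)*(-216*k + sqrt((216*k + 1)^2 - 1) - 1)^(1/3)))/24) - 1 - 4*y^2/k + 8/k^2


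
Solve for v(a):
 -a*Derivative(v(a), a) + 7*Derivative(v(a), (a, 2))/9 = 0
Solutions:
 v(a) = C1 + C2*erfi(3*sqrt(14)*a/14)


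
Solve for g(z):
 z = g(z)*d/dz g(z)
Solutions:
 g(z) = -sqrt(C1 + z^2)
 g(z) = sqrt(C1 + z^2)


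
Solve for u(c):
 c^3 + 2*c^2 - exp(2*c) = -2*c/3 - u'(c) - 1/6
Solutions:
 u(c) = C1 - c^4/4 - 2*c^3/3 - c^2/3 - c/6 + exp(2*c)/2


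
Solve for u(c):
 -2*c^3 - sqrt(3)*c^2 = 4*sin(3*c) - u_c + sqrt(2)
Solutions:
 u(c) = C1 + c^4/2 + sqrt(3)*c^3/3 + sqrt(2)*c - 4*cos(3*c)/3


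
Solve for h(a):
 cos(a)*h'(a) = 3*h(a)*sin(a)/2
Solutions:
 h(a) = C1/cos(a)^(3/2)


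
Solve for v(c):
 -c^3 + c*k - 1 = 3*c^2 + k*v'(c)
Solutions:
 v(c) = C1 - c^4/(4*k) - c^3/k + c^2/2 - c/k


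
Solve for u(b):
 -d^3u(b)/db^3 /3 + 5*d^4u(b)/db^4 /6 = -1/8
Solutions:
 u(b) = C1 + C2*b + C3*b^2 + C4*exp(2*b/5) + b^3/16


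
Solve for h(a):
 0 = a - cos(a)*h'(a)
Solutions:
 h(a) = C1 + Integral(a/cos(a), a)


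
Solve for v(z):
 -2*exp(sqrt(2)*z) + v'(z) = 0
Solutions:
 v(z) = C1 + sqrt(2)*exp(sqrt(2)*z)


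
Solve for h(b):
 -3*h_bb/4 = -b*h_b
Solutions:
 h(b) = C1 + C2*erfi(sqrt(6)*b/3)


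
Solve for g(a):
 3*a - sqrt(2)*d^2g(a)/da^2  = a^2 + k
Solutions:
 g(a) = C1 + C2*a - sqrt(2)*a^4/24 + sqrt(2)*a^3/4 - sqrt(2)*a^2*k/4


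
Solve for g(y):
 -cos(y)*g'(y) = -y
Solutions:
 g(y) = C1 + Integral(y/cos(y), y)


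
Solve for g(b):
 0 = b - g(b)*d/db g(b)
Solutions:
 g(b) = -sqrt(C1 + b^2)
 g(b) = sqrt(C1 + b^2)


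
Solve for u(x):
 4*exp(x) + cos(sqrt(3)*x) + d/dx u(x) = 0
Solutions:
 u(x) = C1 - 4*exp(x) - sqrt(3)*sin(sqrt(3)*x)/3


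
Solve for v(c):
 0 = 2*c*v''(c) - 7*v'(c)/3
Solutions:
 v(c) = C1 + C2*c^(13/6)


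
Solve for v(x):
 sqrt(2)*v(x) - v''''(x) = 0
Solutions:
 v(x) = C1*exp(-2^(1/8)*x) + C2*exp(2^(1/8)*x) + C3*sin(2^(1/8)*x) + C4*cos(2^(1/8)*x)


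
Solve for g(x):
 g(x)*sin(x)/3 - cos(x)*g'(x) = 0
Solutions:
 g(x) = C1/cos(x)^(1/3)


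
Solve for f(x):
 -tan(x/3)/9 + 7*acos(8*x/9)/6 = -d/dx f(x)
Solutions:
 f(x) = C1 - 7*x*acos(8*x/9)/6 + 7*sqrt(81 - 64*x^2)/48 - log(cos(x/3))/3


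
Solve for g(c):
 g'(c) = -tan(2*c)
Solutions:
 g(c) = C1 + log(cos(2*c))/2


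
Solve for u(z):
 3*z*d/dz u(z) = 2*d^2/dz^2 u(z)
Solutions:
 u(z) = C1 + C2*erfi(sqrt(3)*z/2)


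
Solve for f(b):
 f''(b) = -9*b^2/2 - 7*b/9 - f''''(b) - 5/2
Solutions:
 f(b) = C1 + C2*b + C3*sin(b) + C4*cos(b) - 3*b^4/8 - 7*b^3/54 + 13*b^2/4


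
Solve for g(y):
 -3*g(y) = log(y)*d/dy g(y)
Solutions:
 g(y) = C1*exp(-3*li(y))


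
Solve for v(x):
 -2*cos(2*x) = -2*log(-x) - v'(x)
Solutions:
 v(x) = C1 - 2*x*log(-x) + 2*x + sin(2*x)


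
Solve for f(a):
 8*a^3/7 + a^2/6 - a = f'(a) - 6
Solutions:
 f(a) = C1 + 2*a^4/7 + a^3/18 - a^2/2 + 6*a


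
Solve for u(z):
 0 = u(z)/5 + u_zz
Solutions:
 u(z) = C1*sin(sqrt(5)*z/5) + C2*cos(sqrt(5)*z/5)


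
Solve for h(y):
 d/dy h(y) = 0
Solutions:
 h(y) = C1


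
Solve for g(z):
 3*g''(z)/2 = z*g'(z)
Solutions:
 g(z) = C1 + C2*erfi(sqrt(3)*z/3)


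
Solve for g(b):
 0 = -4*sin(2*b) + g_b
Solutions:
 g(b) = C1 - 2*cos(2*b)


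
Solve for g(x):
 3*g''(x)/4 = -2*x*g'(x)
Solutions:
 g(x) = C1 + C2*erf(2*sqrt(3)*x/3)


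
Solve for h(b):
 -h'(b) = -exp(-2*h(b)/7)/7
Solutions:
 h(b) = 7*log(-sqrt(C1 + b)) - 7*log(7) + 7*log(2)/2
 h(b) = 7*log(C1 + b)/2 - 7*log(7) + 7*log(2)/2


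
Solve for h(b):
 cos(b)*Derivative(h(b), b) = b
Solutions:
 h(b) = C1 + Integral(b/cos(b), b)


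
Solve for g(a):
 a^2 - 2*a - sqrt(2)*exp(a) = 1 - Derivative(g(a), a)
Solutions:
 g(a) = C1 - a^3/3 + a^2 + a + sqrt(2)*exp(a)


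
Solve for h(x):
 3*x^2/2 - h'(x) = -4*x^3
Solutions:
 h(x) = C1 + x^4 + x^3/2


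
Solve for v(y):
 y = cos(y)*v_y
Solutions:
 v(y) = C1 + Integral(y/cos(y), y)


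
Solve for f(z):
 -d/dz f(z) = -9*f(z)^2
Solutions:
 f(z) = -1/(C1 + 9*z)


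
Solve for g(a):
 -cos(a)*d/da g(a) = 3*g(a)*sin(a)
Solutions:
 g(a) = C1*cos(a)^3


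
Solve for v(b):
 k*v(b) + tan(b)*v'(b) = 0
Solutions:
 v(b) = C1*exp(-k*log(sin(b)))


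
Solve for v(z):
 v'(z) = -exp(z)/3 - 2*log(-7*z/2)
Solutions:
 v(z) = C1 - 2*z*log(-z) + 2*z*(-log(7) + log(2) + 1) - exp(z)/3


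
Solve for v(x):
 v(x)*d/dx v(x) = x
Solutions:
 v(x) = -sqrt(C1 + x^2)
 v(x) = sqrt(C1 + x^2)


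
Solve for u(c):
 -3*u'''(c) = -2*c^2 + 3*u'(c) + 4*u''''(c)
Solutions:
 u(c) = C1 + C2*exp(c*(-2 + (4*sqrt(39) + 25)^(-1/3) + (4*sqrt(39) + 25)^(1/3))/8)*sin(sqrt(3)*c*(-(4*sqrt(39) + 25)^(1/3) + (4*sqrt(39) + 25)^(-1/3))/8) + C3*exp(c*(-2 + (4*sqrt(39) + 25)^(-1/3) + (4*sqrt(39) + 25)^(1/3))/8)*cos(sqrt(3)*c*(-(4*sqrt(39) + 25)^(1/3) + (4*sqrt(39) + 25)^(-1/3))/8) + C4*exp(-c*((4*sqrt(39) + 25)^(-1/3) + 1 + (4*sqrt(39) + 25)^(1/3))/4) + 2*c^3/9 - 4*c/3


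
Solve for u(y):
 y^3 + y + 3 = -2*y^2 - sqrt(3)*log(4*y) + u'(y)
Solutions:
 u(y) = C1 + y^4/4 + 2*y^3/3 + y^2/2 + sqrt(3)*y*log(y) - sqrt(3)*y + 2*sqrt(3)*y*log(2) + 3*y


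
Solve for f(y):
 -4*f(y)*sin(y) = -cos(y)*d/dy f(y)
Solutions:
 f(y) = C1/cos(y)^4


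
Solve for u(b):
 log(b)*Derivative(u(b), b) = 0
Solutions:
 u(b) = C1


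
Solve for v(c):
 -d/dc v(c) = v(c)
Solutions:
 v(c) = C1*exp(-c)


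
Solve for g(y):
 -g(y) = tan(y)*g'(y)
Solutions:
 g(y) = C1/sin(y)


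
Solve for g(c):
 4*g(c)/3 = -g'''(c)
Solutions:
 g(c) = C3*exp(-6^(2/3)*c/3) + (C1*sin(2^(2/3)*3^(1/6)*c/2) + C2*cos(2^(2/3)*3^(1/6)*c/2))*exp(6^(2/3)*c/6)


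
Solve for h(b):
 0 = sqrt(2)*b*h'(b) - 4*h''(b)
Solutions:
 h(b) = C1 + C2*erfi(2^(3/4)*b/4)


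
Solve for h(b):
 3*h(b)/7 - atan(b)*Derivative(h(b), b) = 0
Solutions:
 h(b) = C1*exp(3*Integral(1/atan(b), b)/7)


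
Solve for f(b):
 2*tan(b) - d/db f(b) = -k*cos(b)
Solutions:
 f(b) = C1 + k*sin(b) - 2*log(cos(b))


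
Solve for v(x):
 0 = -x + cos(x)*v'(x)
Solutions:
 v(x) = C1 + Integral(x/cos(x), x)


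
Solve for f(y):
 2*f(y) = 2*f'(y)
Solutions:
 f(y) = C1*exp(y)


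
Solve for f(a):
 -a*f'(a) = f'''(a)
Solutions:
 f(a) = C1 + Integral(C2*airyai(-a) + C3*airybi(-a), a)


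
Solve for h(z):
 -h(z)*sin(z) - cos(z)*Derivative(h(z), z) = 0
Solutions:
 h(z) = C1*cos(z)


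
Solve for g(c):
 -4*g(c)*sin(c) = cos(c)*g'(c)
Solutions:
 g(c) = C1*cos(c)^4


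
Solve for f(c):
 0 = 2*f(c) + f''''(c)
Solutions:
 f(c) = (C1*sin(2^(3/4)*c/2) + C2*cos(2^(3/4)*c/2))*exp(-2^(3/4)*c/2) + (C3*sin(2^(3/4)*c/2) + C4*cos(2^(3/4)*c/2))*exp(2^(3/4)*c/2)


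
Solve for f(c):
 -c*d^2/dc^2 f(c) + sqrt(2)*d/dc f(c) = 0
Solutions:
 f(c) = C1 + C2*c^(1 + sqrt(2))


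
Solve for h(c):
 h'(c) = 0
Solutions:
 h(c) = C1


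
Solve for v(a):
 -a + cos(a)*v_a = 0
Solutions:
 v(a) = C1 + Integral(a/cos(a), a)


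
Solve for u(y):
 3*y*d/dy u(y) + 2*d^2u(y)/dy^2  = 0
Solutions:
 u(y) = C1 + C2*erf(sqrt(3)*y/2)


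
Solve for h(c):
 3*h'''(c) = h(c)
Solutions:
 h(c) = C3*exp(3^(2/3)*c/3) + (C1*sin(3^(1/6)*c/2) + C2*cos(3^(1/6)*c/2))*exp(-3^(2/3)*c/6)


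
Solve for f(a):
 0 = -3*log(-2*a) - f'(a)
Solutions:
 f(a) = C1 - 3*a*log(-a) + 3*a*(1 - log(2))


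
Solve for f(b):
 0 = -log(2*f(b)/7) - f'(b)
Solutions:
 Integral(1/(log(_y) - log(7) + log(2)), (_y, f(b))) = C1 - b


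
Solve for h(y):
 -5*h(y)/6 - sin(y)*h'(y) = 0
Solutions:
 h(y) = C1*(cos(y) + 1)^(5/12)/(cos(y) - 1)^(5/12)


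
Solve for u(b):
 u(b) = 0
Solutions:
 u(b) = 0


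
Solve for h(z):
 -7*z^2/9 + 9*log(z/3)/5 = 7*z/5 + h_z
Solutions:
 h(z) = C1 - 7*z^3/27 - 7*z^2/10 + 9*z*log(z)/5 - 9*z*log(3)/5 - 9*z/5


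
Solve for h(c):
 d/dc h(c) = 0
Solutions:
 h(c) = C1


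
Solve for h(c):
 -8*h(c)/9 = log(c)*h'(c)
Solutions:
 h(c) = C1*exp(-8*li(c)/9)


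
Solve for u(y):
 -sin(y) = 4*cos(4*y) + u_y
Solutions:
 u(y) = C1 - sin(4*y) + cos(y)


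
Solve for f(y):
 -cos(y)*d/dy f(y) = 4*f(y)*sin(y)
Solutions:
 f(y) = C1*cos(y)^4


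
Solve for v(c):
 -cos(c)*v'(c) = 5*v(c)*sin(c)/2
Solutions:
 v(c) = C1*cos(c)^(5/2)


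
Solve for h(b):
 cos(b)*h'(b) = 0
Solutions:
 h(b) = C1


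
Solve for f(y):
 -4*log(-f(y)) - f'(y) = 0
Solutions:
 -li(-f(y)) = C1 - 4*y


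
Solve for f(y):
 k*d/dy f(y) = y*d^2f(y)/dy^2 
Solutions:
 f(y) = C1 + y^(re(k) + 1)*(C2*sin(log(y)*Abs(im(k))) + C3*cos(log(y)*im(k)))


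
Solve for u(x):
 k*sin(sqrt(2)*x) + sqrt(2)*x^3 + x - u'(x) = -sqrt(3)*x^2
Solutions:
 u(x) = C1 - sqrt(2)*k*cos(sqrt(2)*x)/2 + sqrt(2)*x^4/4 + sqrt(3)*x^3/3 + x^2/2


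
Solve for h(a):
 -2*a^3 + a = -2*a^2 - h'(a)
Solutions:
 h(a) = C1 + a^4/2 - 2*a^3/3 - a^2/2


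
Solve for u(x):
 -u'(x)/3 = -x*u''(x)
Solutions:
 u(x) = C1 + C2*x^(4/3)


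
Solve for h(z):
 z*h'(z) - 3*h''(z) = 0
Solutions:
 h(z) = C1 + C2*erfi(sqrt(6)*z/6)


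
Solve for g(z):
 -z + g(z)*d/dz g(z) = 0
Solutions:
 g(z) = -sqrt(C1 + z^2)
 g(z) = sqrt(C1 + z^2)


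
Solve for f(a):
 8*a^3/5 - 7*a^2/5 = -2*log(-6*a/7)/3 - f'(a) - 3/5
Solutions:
 f(a) = C1 - 2*a^4/5 + 7*a^3/15 - 2*a*log(-a)/3 + a*(-10*log(6) + 1 + 10*log(7))/15


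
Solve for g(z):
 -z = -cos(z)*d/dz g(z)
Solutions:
 g(z) = C1 + Integral(z/cos(z), z)


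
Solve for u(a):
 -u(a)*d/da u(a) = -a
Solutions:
 u(a) = -sqrt(C1 + a^2)
 u(a) = sqrt(C1 + a^2)


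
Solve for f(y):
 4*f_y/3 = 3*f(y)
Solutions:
 f(y) = C1*exp(9*y/4)


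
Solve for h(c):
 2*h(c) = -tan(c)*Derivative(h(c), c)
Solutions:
 h(c) = C1/sin(c)^2


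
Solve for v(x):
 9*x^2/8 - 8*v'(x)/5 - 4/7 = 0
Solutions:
 v(x) = C1 + 15*x^3/64 - 5*x/14


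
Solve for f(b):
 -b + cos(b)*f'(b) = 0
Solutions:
 f(b) = C1 + Integral(b/cos(b), b)


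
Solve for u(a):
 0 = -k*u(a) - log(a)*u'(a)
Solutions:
 u(a) = C1*exp(-k*li(a))


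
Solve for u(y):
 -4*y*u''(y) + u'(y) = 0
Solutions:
 u(y) = C1 + C2*y^(5/4)


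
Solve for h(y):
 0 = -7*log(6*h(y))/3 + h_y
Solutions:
 -3*Integral(1/(log(_y) + log(6)), (_y, h(y)))/7 = C1 - y


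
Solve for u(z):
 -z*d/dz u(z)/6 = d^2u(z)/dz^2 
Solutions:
 u(z) = C1 + C2*erf(sqrt(3)*z/6)


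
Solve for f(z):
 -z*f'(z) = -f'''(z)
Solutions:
 f(z) = C1 + Integral(C2*airyai(z) + C3*airybi(z), z)


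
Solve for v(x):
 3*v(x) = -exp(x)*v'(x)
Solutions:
 v(x) = C1*exp(3*exp(-x))


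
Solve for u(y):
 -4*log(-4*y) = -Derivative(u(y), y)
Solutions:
 u(y) = C1 + 4*y*log(-y) + 4*y*(-1 + 2*log(2))


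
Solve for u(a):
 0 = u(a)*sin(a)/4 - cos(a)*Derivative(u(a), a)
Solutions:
 u(a) = C1/cos(a)^(1/4)


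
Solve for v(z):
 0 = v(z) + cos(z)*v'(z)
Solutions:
 v(z) = C1*sqrt(sin(z) - 1)/sqrt(sin(z) + 1)


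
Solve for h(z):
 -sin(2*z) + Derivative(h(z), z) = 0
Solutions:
 h(z) = C1 - cos(2*z)/2


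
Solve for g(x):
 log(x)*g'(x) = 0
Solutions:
 g(x) = C1


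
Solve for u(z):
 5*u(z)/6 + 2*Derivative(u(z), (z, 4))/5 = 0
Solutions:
 u(z) = (C1*sin(3^(3/4)*sqrt(5)*z/6) + C2*cos(3^(3/4)*sqrt(5)*z/6))*exp(-3^(3/4)*sqrt(5)*z/6) + (C3*sin(3^(3/4)*sqrt(5)*z/6) + C4*cos(3^(3/4)*sqrt(5)*z/6))*exp(3^(3/4)*sqrt(5)*z/6)


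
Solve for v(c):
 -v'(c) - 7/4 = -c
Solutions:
 v(c) = C1 + c^2/2 - 7*c/4


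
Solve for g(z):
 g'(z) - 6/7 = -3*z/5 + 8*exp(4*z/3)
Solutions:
 g(z) = C1 - 3*z^2/10 + 6*z/7 + 6*exp(4*z/3)


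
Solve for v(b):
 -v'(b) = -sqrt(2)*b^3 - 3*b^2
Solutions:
 v(b) = C1 + sqrt(2)*b^4/4 + b^3


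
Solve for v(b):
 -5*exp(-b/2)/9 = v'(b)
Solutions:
 v(b) = C1 + 10*exp(-b/2)/9


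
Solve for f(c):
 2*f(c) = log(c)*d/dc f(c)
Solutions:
 f(c) = C1*exp(2*li(c))


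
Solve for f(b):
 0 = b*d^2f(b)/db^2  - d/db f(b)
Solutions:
 f(b) = C1 + C2*b^2


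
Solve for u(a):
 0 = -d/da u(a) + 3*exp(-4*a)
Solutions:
 u(a) = C1 - 3*exp(-4*a)/4


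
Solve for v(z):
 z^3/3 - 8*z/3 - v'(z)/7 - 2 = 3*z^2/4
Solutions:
 v(z) = C1 + 7*z^4/12 - 7*z^3/4 - 28*z^2/3 - 14*z


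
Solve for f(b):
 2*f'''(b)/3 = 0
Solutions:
 f(b) = C1 + C2*b + C3*b^2


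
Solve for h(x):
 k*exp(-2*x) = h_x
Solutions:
 h(x) = C1 - k*exp(-2*x)/2


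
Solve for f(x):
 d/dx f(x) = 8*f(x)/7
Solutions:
 f(x) = C1*exp(8*x/7)


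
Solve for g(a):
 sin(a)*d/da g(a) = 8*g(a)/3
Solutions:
 g(a) = C1*(cos(a) - 1)^(4/3)/(cos(a) + 1)^(4/3)


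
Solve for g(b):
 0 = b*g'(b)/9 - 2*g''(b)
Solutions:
 g(b) = C1 + C2*erfi(b/6)


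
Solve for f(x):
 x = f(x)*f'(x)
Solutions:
 f(x) = -sqrt(C1 + x^2)
 f(x) = sqrt(C1 + x^2)


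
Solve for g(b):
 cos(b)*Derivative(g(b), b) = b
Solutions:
 g(b) = C1 + Integral(b/cos(b), b)


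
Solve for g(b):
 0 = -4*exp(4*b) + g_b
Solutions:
 g(b) = C1 + exp(4*b)


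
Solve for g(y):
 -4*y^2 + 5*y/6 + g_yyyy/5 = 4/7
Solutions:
 g(y) = C1 + C2*y + C3*y^2 + C4*y^3 + y^6/18 - 5*y^5/144 + 5*y^4/42


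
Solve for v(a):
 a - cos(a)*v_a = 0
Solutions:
 v(a) = C1 + Integral(a/cos(a), a)


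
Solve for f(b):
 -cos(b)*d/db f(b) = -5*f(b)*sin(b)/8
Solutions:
 f(b) = C1/cos(b)^(5/8)


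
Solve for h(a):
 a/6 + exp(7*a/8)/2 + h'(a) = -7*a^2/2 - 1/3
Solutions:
 h(a) = C1 - 7*a^3/6 - a^2/12 - a/3 - 4*exp(7*a/8)/7


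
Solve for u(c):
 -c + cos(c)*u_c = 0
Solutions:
 u(c) = C1 + Integral(c/cos(c), c)


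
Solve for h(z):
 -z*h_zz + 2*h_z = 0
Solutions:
 h(z) = C1 + C2*z^3


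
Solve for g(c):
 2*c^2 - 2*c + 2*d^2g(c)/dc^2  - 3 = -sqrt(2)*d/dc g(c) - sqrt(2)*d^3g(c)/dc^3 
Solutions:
 g(c) = C1 - sqrt(2)*c^3/3 + sqrt(2)*c^2/2 + 2*c^2 - 2*c - sqrt(2)*c/2 + (C2*sin(sqrt(2)*c/2) + C3*cos(sqrt(2)*c/2))*exp(-sqrt(2)*c/2)


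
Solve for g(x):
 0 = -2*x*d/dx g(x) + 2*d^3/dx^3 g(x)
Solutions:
 g(x) = C1 + Integral(C2*airyai(x) + C3*airybi(x), x)


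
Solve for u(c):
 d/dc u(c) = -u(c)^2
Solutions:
 u(c) = 1/(C1 + c)


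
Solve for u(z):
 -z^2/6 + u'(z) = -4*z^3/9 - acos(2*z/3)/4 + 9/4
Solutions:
 u(z) = C1 - z^4/9 + z^3/18 - z*acos(2*z/3)/4 + 9*z/4 + sqrt(9 - 4*z^2)/8


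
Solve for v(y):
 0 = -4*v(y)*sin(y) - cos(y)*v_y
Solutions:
 v(y) = C1*cos(y)^4


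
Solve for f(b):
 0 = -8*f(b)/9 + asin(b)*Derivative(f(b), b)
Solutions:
 f(b) = C1*exp(8*Integral(1/asin(b), b)/9)


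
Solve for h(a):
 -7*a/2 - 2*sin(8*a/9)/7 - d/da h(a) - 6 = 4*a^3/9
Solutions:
 h(a) = C1 - a^4/9 - 7*a^2/4 - 6*a + 9*cos(8*a/9)/28


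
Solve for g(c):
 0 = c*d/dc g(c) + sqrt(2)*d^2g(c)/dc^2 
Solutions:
 g(c) = C1 + C2*erf(2^(1/4)*c/2)


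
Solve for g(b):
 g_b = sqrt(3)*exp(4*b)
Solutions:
 g(b) = C1 + sqrt(3)*exp(4*b)/4


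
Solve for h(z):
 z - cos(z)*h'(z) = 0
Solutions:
 h(z) = C1 + Integral(z/cos(z), z)


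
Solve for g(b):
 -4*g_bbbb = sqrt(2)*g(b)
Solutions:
 g(b) = (C1*sin(2^(1/8)*b/2) + C2*cos(2^(1/8)*b/2))*exp(-2^(1/8)*b/2) + (C3*sin(2^(1/8)*b/2) + C4*cos(2^(1/8)*b/2))*exp(2^(1/8)*b/2)


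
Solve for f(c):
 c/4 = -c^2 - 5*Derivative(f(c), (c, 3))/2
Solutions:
 f(c) = C1 + C2*c + C3*c^2 - c^5/150 - c^4/240


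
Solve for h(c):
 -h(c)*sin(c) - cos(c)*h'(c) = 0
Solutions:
 h(c) = C1*cos(c)


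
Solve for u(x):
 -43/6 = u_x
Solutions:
 u(x) = C1 - 43*x/6


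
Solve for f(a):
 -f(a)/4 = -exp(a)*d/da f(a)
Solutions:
 f(a) = C1*exp(-exp(-a)/4)


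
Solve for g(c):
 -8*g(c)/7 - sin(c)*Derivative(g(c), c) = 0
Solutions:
 g(c) = C1*(cos(c) + 1)^(4/7)/(cos(c) - 1)^(4/7)


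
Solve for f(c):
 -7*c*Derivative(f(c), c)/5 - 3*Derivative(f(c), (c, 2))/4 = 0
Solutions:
 f(c) = C1 + C2*erf(sqrt(210)*c/15)


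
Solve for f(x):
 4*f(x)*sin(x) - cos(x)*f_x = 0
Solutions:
 f(x) = C1/cos(x)^4


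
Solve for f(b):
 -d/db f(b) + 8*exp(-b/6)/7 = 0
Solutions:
 f(b) = C1 - 48*exp(-b/6)/7


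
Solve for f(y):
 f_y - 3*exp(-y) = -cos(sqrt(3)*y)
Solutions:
 f(y) = C1 - sqrt(3)*sin(sqrt(3)*y)/3 - 3*exp(-y)


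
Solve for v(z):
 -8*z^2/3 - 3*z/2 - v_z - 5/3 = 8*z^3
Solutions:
 v(z) = C1 - 2*z^4 - 8*z^3/9 - 3*z^2/4 - 5*z/3


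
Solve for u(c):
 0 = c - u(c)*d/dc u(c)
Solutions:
 u(c) = -sqrt(C1 + c^2)
 u(c) = sqrt(C1 + c^2)


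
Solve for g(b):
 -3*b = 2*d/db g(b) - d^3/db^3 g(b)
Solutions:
 g(b) = C1 + C2*exp(-sqrt(2)*b) + C3*exp(sqrt(2)*b) - 3*b^2/4


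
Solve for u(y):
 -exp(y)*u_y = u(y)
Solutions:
 u(y) = C1*exp(exp(-y))


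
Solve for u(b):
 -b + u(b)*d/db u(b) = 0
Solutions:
 u(b) = -sqrt(C1 + b^2)
 u(b) = sqrt(C1 + b^2)


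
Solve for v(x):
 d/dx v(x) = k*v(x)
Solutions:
 v(x) = C1*exp(k*x)


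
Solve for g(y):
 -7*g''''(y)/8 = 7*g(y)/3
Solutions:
 g(y) = (C1*sin(2^(1/4)*3^(3/4)*y/3) + C2*cos(2^(1/4)*3^(3/4)*y/3))*exp(-2^(1/4)*3^(3/4)*y/3) + (C3*sin(2^(1/4)*3^(3/4)*y/3) + C4*cos(2^(1/4)*3^(3/4)*y/3))*exp(2^(1/4)*3^(3/4)*y/3)


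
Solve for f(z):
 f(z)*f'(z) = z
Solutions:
 f(z) = -sqrt(C1 + z^2)
 f(z) = sqrt(C1 + z^2)


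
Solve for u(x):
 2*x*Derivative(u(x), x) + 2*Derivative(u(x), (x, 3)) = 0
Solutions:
 u(x) = C1 + Integral(C2*airyai(-x) + C3*airybi(-x), x)


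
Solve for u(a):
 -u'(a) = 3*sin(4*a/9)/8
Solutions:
 u(a) = C1 + 27*cos(4*a/9)/32


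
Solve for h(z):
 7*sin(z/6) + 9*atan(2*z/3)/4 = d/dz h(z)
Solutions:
 h(z) = C1 + 9*z*atan(2*z/3)/4 - 27*log(4*z^2 + 9)/16 - 42*cos(z/6)


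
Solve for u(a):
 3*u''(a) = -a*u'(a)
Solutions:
 u(a) = C1 + C2*erf(sqrt(6)*a/6)


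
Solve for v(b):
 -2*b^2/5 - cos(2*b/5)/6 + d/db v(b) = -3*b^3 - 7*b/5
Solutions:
 v(b) = C1 - 3*b^4/4 + 2*b^3/15 - 7*b^2/10 + 5*sin(2*b/5)/12


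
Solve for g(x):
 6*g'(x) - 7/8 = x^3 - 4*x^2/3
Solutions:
 g(x) = C1 + x^4/24 - 2*x^3/27 + 7*x/48


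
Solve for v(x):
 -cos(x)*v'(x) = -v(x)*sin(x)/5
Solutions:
 v(x) = C1/cos(x)^(1/5)


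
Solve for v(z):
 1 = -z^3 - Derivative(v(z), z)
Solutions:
 v(z) = C1 - z^4/4 - z


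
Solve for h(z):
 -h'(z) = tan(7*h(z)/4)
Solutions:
 h(z) = -4*asin(C1*exp(-7*z/4))/7 + 4*pi/7
 h(z) = 4*asin(C1*exp(-7*z/4))/7


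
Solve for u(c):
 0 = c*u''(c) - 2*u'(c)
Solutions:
 u(c) = C1 + C2*c^3


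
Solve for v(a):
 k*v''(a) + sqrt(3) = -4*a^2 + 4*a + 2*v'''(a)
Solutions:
 v(a) = C1 + C2*a + C3*exp(a*k/2) - a^4/(3*k) + 2*a^3*(1 - 4/k)/(3*k) + a^2*(-sqrt(3)/2 + 4/k - 16/k^2)/k


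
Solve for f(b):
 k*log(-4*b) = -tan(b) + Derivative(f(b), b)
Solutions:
 f(b) = C1 + b*k*(log(-b) - 1) + 2*b*k*log(2) - log(cos(b))


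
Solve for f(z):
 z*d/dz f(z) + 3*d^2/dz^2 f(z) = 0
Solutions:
 f(z) = C1 + C2*erf(sqrt(6)*z/6)


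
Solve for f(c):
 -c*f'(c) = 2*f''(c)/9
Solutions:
 f(c) = C1 + C2*erf(3*c/2)


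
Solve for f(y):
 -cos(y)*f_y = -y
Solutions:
 f(y) = C1 + Integral(y/cos(y), y)


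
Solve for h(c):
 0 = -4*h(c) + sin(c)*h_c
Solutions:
 h(c) = C1*(cos(c)^2 - 2*cos(c) + 1)/(cos(c)^2 + 2*cos(c) + 1)


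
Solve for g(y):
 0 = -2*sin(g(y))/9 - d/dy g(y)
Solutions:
 2*y/9 + log(cos(g(y)) - 1)/2 - log(cos(g(y)) + 1)/2 = C1


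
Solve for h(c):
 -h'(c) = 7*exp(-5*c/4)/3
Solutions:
 h(c) = C1 + 28*exp(-5*c/4)/15


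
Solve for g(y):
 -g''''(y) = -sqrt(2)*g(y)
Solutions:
 g(y) = C1*exp(-2^(1/8)*y) + C2*exp(2^(1/8)*y) + C3*sin(2^(1/8)*y) + C4*cos(2^(1/8)*y)


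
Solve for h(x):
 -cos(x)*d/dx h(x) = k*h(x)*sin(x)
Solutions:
 h(x) = C1*exp(k*log(cos(x)))


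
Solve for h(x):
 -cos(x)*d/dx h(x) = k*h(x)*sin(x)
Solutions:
 h(x) = C1*exp(k*log(cos(x)))


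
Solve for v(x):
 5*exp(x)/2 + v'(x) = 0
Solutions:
 v(x) = C1 - 5*exp(x)/2


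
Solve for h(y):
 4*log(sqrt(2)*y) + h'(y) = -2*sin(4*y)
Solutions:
 h(y) = C1 - 4*y*log(y) - 2*y*log(2) + 4*y + cos(4*y)/2


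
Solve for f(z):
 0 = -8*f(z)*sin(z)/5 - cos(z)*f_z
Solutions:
 f(z) = C1*cos(z)^(8/5)


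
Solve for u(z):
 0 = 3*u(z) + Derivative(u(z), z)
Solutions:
 u(z) = C1*exp(-3*z)


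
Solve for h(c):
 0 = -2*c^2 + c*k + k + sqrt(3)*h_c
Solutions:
 h(c) = C1 + 2*sqrt(3)*c^3/9 - sqrt(3)*c^2*k/6 - sqrt(3)*c*k/3


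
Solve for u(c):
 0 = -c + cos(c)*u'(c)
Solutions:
 u(c) = C1 + Integral(c/cos(c), c)


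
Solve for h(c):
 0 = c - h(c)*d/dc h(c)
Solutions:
 h(c) = -sqrt(C1 + c^2)
 h(c) = sqrt(C1 + c^2)


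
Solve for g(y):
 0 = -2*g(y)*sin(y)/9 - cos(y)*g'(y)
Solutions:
 g(y) = C1*cos(y)^(2/9)


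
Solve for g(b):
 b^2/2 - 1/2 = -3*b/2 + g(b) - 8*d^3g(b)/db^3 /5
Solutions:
 g(b) = C3*exp(5^(1/3)*b/2) + b^2/2 + 3*b/2 + (C1*sin(sqrt(3)*5^(1/3)*b/4) + C2*cos(sqrt(3)*5^(1/3)*b/4))*exp(-5^(1/3)*b/4) - 1/2


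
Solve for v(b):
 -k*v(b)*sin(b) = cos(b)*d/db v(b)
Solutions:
 v(b) = C1*exp(k*log(cos(b)))


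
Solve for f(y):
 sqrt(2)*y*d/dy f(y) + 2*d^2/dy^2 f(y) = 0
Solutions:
 f(y) = C1 + C2*erf(2^(1/4)*y/2)


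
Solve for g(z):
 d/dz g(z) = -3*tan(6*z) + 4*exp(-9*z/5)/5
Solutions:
 g(z) = C1 - log(tan(6*z)^2 + 1)/4 - 4*exp(-9*z/5)/9


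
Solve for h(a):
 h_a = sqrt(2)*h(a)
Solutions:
 h(a) = C1*exp(sqrt(2)*a)


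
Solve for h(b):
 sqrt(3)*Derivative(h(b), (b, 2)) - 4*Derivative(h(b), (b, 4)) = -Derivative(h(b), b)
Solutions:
 h(b) = C1 + C2*exp(-b*(3^(5/6)/(sqrt(9 - sqrt(3)) + 3)^(1/3) + 3^(2/3)*(sqrt(9 - sqrt(3)) + 3)^(1/3))/12)*sin(b*(-3^(1/6)*(sqrt(9 - sqrt(3)) + 3)^(1/3) + 3^(1/3)/(sqrt(9 - sqrt(3)) + 3)^(1/3))/4) + C3*exp(-b*(3^(5/6)/(sqrt(9 - sqrt(3)) + 3)^(1/3) + 3^(2/3)*(sqrt(9 - sqrt(3)) + 3)^(1/3))/12)*cos(b*(-3^(1/6)*(sqrt(9 - sqrt(3)) + 3)^(1/3) + 3^(1/3)/(sqrt(9 - sqrt(3)) + 3)^(1/3))/4) + C4*exp(b*(3^(5/6)/(sqrt(9 - sqrt(3)) + 3)^(1/3) + 3^(2/3)*(sqrt(9 - sqrt(3)) + 3)^(1/3))/6)


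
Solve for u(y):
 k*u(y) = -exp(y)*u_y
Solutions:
 u(y) = C1*exp(k*exp(-y))


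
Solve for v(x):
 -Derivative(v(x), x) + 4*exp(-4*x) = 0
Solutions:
 v(x) = C1 - exp(-4*x)


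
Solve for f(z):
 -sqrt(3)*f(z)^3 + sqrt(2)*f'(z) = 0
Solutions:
 f(z) = -sqrt(-1/(C1 + sqrt(6)*z))
 f(z) = sqrt(-1/(C1 + sqrt(6)*z))


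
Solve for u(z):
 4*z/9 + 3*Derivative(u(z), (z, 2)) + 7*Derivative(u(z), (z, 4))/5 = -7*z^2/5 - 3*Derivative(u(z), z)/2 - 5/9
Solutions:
 u(z) = C1 + C2*exp(-70^(1/3)*z*(-(21 + sqrt(1001))^(1/3) + 2*70^(1/3)/(21 + sqrt(1001))^(1/3))/28)*sin(sqrt(3)*70^(1/3)*z*(2*70^(1/3)/(21 + sqrt(1001))^(1/3) + (21 + sqrt(1001))^(1/3))/28) + C3*exp(-70^(1/3)*z*(-(21 + sqrt(1001))^(1/3) + 2*70^(1/3)/(21 + sqrt(1001))^(1/3))/28)*cos(sqrt(3)*70^(1/3)*z*(2*70^(1/3)/(21 + sqrt(1001))^(1/3) + (21 + sqrt(1001))^(1/3))/28) + C4*exp(70^(1/3)*z*(-(21 + sqrt(1001))^(1/3) + 2*70^(1/3)/(21 + sqrt(1001))^(1/3))/14) - 14*z^3/45 + 232*z^2/135 - 326*z/45


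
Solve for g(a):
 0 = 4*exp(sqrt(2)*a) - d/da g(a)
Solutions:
 g(a) = C1 + 2*sqrt(2)*exp(sqrt(2)*a)


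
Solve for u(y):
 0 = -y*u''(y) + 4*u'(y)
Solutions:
 u(y) = C1 + C2*y^5


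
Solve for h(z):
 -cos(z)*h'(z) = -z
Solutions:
 h(z) = C1 + Integral(z/cos(z), z)


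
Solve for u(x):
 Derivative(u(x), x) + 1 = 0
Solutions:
 u(x) = C1 - x


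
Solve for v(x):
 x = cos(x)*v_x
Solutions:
 v(x) = C1 + Integral(x/cos(x), x)


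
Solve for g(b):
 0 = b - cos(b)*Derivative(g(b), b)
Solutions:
 g(b) = C1 + Integral(b/cos(b), b)


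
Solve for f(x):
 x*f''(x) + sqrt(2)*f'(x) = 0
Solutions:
 f(x) = C1 + C2*x^(1 - sqrt(2))


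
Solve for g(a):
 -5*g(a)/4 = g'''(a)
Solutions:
 g(a) = C3*exp(-10^(1/3)*a/2) + (C1*sin(10^(1/3)*sqrt(3)*a/4) + C2*cos(10^(1/3)*sqrt(3)*a/4))*exp(10^(1/3)*a/4)


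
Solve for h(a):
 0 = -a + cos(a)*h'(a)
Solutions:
 h(a) = C1 + Integral(a/cos(a), a)


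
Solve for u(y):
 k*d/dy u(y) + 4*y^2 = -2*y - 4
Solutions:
 u(y) = C1 - 4*y^3/(3*k) - y^2/k - 4*y/k


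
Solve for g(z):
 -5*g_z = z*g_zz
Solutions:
 g(z) = C1 + C2/z^4


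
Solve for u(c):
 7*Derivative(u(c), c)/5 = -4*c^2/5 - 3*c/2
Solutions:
 u(c) = C1 - 4*c^3/21 - 15*c^2/28


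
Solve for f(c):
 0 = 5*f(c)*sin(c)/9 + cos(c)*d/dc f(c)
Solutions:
 f(c) = C1*cos(c)^(5/9)


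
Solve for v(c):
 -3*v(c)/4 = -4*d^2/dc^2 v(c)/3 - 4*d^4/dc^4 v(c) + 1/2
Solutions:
 v(c) = C1*exp(-sqrt(3)*c*sqrt(-2 + sqrt(31))/6) + C2*exp(sqrt(3)*c*sqrt(-2 + sqrt(31))/6) + C3*sin(sqrt(3)*c*sqrt(2 + sqrt(31))/6) + C4*cos(sqrt(3)*c*sqrt(2 + sqrt(31))/6) - 2/3


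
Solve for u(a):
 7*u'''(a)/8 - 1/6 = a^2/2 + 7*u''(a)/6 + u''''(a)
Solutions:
 u(a) = C1 + C2*a - a^4/28 - 3*a^3/28 + 43*a^2/784 + (C3*sin(sqrt(2247)*a/48) + C4*cos(sqrt(2247)*a/48))*exp(7*a/16)


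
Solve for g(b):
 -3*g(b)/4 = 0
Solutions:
 g(b) = 0


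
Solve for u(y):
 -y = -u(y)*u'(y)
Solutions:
 u(y) = -sqrt(C1 + y^2)
 u(y) = sqrt(C1 + y^2)


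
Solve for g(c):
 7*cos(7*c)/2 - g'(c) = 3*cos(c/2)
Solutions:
 g(c) = C1 - 6*sin(c/2) + sin(7*c)/2


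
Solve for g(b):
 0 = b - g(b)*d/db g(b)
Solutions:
 g(b) = -sqrt(C1 + b^2)
 g(b) = sqrt(C1 + b^2)


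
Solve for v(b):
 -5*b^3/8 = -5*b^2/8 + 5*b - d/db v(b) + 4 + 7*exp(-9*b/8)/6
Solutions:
 v(b) = C1 + 5*b^4/32 - 5*b^3/24 + 5*b^2/2 + 4*b - 28*exp(-9*b/8)/27


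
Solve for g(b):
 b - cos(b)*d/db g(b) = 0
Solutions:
 g(b) = C1 + Integral(b/cos(b), b)


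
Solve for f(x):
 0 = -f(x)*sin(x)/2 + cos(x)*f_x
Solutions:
 f(x) = C1/sqrt(cos(x))


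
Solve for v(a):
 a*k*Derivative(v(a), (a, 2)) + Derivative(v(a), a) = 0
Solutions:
 v(a) = C1 + a^(((re(k) - 1)*re(k) + im(k)^2)/(re(k)^2 + im(k)^2))*(C2*sin(log(a)*Abs(im(k))/(re(k)^2 + im(k)^2)) + C3*cos(log(a)*im(k)/(re(k)^2 + im(k)^2)))


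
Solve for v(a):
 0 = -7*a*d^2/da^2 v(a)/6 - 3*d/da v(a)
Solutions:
 v(a) = C1 + C2/a^(11/7)


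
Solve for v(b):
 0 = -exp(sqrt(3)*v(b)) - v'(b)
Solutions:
 v(b) = sqrt(3)*(2*log(1/(C1 + b)) - log(3))/6


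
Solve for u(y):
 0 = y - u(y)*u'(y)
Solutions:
 u(y) = -sqrt(C1 + y^2)
 u(y) = sqrt(C1 + y^2)


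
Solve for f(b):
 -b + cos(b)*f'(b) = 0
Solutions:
 f(b) = C1 + Integral(b/cos(b), b)


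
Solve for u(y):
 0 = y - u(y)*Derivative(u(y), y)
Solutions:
 u(y) = -sqrt(C1 + y^2)
 u(y) = sqrt(C1 + y^2)


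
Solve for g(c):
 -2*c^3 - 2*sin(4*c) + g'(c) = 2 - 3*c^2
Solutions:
 g(c) = C1 + c^4/2 - c^3 + 2*c - cos(4*c)/2


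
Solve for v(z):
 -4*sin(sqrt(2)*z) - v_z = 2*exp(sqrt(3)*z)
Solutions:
 v(z) = C1 - 2*sqrt(3)*exp(sqrt(3)*z)/3 + 2*sqrt(2)*cos(sqrt(2)*z)


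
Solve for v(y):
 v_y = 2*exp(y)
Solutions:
 v(y) = C1 + 2*exp(y)


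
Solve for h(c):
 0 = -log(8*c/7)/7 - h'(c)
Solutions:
 h(c) = C1 - c*log(c)/7 - 3*c*log(2)/7 + c/7 + c*log(7)/7


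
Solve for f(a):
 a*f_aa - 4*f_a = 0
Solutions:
 f(a) = C1 + C2*a^5


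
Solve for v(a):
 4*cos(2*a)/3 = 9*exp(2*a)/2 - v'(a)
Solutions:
 v(a) = C1 + 9*exp(2*a)/4 - 2*sin(2*a)/3


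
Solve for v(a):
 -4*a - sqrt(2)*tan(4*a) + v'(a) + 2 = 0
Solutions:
 v(a) = C1 + 2*a^2 - 2*a - sqrt(2)*log(cos(4*a))/4


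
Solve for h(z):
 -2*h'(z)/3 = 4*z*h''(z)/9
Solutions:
 h(z) = C1 + C2/sqrt(z)


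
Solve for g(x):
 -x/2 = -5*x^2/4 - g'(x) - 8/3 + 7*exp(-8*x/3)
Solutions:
 g(x) = C1 - 5*x^3/12 + x^2/4 - 8*x/3 - 21*exp(-8*x/3)/8


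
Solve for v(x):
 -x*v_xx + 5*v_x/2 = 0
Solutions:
 v(x) = C1 + C2*x^(7/2)


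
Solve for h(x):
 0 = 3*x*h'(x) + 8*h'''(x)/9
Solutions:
 h(x) = C1 + Integral(C2*airyai(-3*x/2) + C3*airybi(-3*x/2), x)


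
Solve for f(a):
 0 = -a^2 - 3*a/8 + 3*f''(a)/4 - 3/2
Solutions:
 f(a) = C1 + C2*a + a^4/9 + a^3/12 + a^2


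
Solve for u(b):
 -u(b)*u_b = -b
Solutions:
 u(b) = -sqrt(C1 + b^2)
 u(b) = sqrt(C1 + b^2)


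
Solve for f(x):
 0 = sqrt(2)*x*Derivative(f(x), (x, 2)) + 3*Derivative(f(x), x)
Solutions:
 f(x) = C1 + C2*x^(1 - 3*sqrt(2)/2)


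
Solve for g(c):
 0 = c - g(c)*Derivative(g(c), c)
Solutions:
 g(c) = -sqrt(C1 + c^2)
 g(c) = sqrt(C1 + c^2)


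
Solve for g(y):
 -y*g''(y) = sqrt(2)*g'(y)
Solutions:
 g(y) = C1 + C2*y^(1 - sqrt(2))


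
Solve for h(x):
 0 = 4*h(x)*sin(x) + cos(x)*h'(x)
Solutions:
 h(x) = C1*cos(x)^4


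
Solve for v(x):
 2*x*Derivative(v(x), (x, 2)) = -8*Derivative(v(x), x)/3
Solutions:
 v(x) = C1 + C2/x^(1/3)


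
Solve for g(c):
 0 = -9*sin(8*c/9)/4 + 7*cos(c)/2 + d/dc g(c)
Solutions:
 g(c) = C1 - 7*sin(c)/2 - 81*cos(8*c/9)/32


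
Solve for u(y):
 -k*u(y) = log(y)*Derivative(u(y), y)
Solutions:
 u(y) = C1*exp(-k*li(y))


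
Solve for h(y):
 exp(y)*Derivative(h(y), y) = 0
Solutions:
 h(y) = C1


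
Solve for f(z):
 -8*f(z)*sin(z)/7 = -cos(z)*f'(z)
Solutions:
 f(z) = C1/cos(z)^(8/7)


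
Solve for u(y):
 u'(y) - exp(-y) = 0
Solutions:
 u(y) = C1 - exp(-y)


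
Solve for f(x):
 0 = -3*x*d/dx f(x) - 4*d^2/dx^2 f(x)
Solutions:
 f(x) = C1 + C2*erf(sqrt(6)*x/4)


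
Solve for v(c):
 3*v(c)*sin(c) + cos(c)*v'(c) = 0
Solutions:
 v(c) = C1*cos(c)^3


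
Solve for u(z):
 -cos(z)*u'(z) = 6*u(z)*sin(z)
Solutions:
 u(z) = C1*cos(z)^6


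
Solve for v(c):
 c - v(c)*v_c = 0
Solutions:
 v(c) = -sqrt(C1 + c^2)
 v(c) = sqrt(C1 + c^2)


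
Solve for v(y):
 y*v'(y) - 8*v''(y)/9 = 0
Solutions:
 v(y) = C1 + C2*erfi(3*y/4)


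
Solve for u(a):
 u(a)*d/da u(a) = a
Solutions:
 u(a) = -sqrt(C1 + a^2)
 u(a) = sqrt(C1 + a^2)


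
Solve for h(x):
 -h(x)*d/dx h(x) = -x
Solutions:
 h(x) = -sqrt(C1 + x^2)
 h(x) = sqrt(C1 + x^2)


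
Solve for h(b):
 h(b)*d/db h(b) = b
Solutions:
 h(b) = -sqrt(C1 + b^2)
 h(b) = sqrt(C1 + b^2)


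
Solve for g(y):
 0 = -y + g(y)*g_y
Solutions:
 g(y) = -sqrt(C1 + y^2)
 g(y) = sqrt(C1 + y^2)


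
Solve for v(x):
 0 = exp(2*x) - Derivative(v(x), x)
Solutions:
 v(x) = C1 + exp(2*x)/2


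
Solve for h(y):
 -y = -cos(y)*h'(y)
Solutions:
 h(y) = C1 + Integral(y/cos(y), y)


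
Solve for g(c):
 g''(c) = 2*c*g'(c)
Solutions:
 g(c) = C1 + C2*erfi(c)


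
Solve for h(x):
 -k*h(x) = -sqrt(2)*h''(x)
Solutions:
 h(x) = C1*exp(-2^(3/4)*sqrt(k)*x/2) + C2*exp(2^(3/4)*sqrt(k)*x/2)


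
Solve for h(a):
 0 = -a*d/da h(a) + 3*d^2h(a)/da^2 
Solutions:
 h(a) = C1 + C2*erfi(sqrt(6)*a/6)


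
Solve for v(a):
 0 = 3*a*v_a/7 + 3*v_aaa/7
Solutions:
 v(a) = C1 + Integral(C2*airyai(-a) + C3*airybi(-a), a)


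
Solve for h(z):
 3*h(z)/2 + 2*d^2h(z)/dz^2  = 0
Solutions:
 h(z) = C1*sin(sqrt(3)*z/2) + C2*cos(sqrt(3)*z/2)


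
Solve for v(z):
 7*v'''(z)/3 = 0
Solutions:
 v(z) = C1 + C2*z + C3*z^2


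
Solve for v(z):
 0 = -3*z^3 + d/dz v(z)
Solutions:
 v(z) = C1 + 3*z^4/4


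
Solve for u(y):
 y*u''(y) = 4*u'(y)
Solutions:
 u(y) = C1 + C2*y^5


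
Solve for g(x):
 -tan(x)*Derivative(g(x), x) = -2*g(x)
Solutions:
 g(x) = C1*sin(x)^2


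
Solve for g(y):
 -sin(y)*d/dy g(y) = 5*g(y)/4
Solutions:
 g(y) = C1*(cos(y) + 1)^(5/8)/(cos(y) - 1)^(5/8)


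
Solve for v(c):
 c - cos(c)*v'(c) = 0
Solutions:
 v(c) = C1 + Integral(c/cos(c), c)


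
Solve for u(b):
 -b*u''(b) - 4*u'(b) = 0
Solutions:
 u(b) = C1 + C2/b^3


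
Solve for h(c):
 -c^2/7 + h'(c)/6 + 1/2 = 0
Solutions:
 h(c) = C1 + 2*c^3/7 - 3*c


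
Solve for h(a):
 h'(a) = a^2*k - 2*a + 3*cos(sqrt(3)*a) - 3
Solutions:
 h(a) = C1 + a^3*k/3 - a^2 - 3*a + sqrt(3)*sin(sqrt(3)*a)


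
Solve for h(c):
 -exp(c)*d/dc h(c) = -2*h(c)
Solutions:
 h(c) = C1*exp(-2*exp(-c))


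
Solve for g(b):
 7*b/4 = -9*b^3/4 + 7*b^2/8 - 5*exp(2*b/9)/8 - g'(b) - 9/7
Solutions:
 g(b) = C1 - 9*b^4/16 + 7*b^3/24 - 7*b^2/8 - 9*b/7 - 45*exp(2*b/9)/16


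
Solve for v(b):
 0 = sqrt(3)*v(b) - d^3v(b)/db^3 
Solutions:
 v(b) = C3*exp(3^(1/6)*b) + (C1*sin(3^(2/3)*b/2) + C2*cos(3^(2/3)*b/2))*exp(-3^(1/6)*b/2)


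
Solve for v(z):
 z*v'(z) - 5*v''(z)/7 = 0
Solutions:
 v(z) = C1 + C2*erfi(sqrt(70)*z/10)


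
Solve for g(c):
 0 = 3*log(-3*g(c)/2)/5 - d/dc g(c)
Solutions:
 -5*Integral(1/(log(-_y) - log(2) + log(3)), (_y, g(c)))/3 = C1 - c


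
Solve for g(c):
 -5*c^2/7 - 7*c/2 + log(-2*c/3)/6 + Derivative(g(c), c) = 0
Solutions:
 g(c) = C1 + 5*c^3/21 + 7*c^2/4 - c*log(-c)/6 + c*(-log(2) + 1 + log(3))/6


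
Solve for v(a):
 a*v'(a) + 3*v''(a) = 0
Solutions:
 v(a) = C1 + C2*erf(sqrt(6)*a/6)


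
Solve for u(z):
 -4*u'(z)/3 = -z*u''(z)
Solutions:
 u(z) = C1 + C2*z^(7/3)


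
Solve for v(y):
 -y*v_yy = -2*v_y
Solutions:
 v(y) = C1 + C2*y^3


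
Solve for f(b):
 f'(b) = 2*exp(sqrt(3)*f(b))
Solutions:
 f(b) = sqrt(3)*(2*log(-1/(C1 + 2*b)) - log(3))/6


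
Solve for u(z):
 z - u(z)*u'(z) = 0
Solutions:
 u(z) = -sqrt(C1 + z^2)
 u(z) = sqrt(C1 + z^2)
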